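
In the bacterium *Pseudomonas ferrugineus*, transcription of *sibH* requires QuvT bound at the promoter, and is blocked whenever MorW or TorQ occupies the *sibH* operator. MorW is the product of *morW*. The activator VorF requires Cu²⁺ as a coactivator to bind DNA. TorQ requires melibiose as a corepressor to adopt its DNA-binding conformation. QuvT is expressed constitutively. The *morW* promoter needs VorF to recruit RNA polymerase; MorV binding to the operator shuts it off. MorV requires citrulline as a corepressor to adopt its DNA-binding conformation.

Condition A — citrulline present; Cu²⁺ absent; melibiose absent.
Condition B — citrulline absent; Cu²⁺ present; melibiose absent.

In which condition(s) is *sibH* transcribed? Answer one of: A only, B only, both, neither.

A only

Condition A:
QuvT is produced constitutively and is active.
Citrulline is present, so MorV is active.
Cu²⁺ is absent, so VorF is inactive.
With repressor MorV bound, *morW* is not transcribed.
So MorW is not produced.
Melibiose is absent, so TorQ is inactive.
No repressor is bound and QuvT is active, so *sibH* is transcribed.
→ *sibH* is ON in A.
Condition B:
QuvT is produced constitutively and is active.
Citrulline is absent, so MorV is inactive.
Cu²⁺ is present, so VorF is active.
No repressor is bound and VorF is active, so *morW* is transcribed.
So MorW is produced and active.
Melibiose is absent, so TorQ is inactive.
With repressor MorW bound, *sibH* is not transcribed.
→ *sibH* is OFF in B.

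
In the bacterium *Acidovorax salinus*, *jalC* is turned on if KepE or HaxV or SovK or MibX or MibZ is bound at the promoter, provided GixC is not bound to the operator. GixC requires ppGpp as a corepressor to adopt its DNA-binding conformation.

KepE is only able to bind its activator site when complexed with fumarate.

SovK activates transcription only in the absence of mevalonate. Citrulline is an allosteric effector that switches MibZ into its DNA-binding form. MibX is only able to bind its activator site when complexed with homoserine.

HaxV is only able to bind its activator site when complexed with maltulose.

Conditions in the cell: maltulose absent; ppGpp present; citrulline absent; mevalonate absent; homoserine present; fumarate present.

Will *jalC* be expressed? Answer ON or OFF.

OFF

Fumarate is present, so KepE is active.
Maltulose is absent, so HaxV is inactive.
Mevalonate is absent, so SovK is active.
ppGpp is present, so GixC is active.
Homoserine is present, so MibX is active.
Citrulline is absent, so MibZ is inactive.
With repressor GixC bound, *jalC* is not transcribed.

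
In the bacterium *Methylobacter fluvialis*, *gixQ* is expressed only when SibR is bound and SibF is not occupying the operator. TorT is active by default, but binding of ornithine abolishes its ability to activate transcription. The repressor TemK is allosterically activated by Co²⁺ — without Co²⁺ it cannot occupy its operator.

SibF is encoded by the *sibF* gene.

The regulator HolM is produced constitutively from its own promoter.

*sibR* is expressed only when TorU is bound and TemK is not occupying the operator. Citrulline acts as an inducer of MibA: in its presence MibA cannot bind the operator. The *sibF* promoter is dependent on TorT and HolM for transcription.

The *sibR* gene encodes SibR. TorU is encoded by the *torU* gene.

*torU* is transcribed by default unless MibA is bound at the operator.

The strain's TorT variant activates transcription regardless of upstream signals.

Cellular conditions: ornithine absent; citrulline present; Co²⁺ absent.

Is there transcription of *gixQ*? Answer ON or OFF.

Citrulline is present, so MibA is inactive.
With no repressor bound, *torU* is transcribed.
So TorU is produced and active.
Co²⁺ is absent, so TemK is inactive.
No repressor is bound and TorU is active, so *sibR* is transcribed.
So SibR is produced and active.
TorT is constitutively active in this strain.
HolM is produced constitutively and is active.
No repressor is bound and TorT and HolM are active, so *sibF* is transcribed.
So SibF is produced and active.
With repressor SibF bound, *gixQ* is not transcribed.

OFF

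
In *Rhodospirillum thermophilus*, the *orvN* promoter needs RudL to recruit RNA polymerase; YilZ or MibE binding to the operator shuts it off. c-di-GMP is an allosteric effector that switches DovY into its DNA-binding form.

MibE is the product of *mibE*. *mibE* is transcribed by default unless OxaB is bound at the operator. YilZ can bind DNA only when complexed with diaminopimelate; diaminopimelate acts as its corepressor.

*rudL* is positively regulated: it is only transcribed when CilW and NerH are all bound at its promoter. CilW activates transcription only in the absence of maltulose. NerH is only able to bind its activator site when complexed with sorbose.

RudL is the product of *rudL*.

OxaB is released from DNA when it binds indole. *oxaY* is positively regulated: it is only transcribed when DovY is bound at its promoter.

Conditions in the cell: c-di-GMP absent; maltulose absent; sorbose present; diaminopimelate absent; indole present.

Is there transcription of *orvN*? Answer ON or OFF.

Diaminopimelate is absent, so YilZ is inactive.
Indole is present, so OxaB is inactive.
With no repressor bound, *mibE* is transcribed.
So MibE is produced and active.
Maltulose is absent, so CilW is active.
Sorbose is present, so NerH is active.
No repressor is bound and CilW and NerH are active, so *rudL* is transcribed.
So RudL is produced and active.
With repressor MibE bound, *orvN* is not transcribed.

OFF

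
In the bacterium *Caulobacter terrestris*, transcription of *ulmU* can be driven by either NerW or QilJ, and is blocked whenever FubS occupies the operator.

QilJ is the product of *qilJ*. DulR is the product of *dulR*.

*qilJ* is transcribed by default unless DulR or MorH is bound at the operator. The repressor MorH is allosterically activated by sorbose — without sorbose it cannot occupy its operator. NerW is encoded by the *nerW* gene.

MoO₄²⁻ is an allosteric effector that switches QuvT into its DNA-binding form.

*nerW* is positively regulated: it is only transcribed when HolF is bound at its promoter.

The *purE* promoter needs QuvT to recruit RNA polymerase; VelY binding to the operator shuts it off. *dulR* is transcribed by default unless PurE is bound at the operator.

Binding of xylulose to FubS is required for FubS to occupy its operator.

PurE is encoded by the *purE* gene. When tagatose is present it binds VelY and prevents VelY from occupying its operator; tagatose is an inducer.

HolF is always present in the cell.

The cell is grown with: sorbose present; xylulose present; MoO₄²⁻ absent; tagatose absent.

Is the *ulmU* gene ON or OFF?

OFF

HolF is produced constitutively and is active.
No repressor is bound and HolF is active, so *nerW* is transcribed.
So NerW is produced and active.
Xylulose is present, so FubS is active.
MoO₄²⁻ is absent, so QuvT is inactive.
Tagatose is absent, so VelY is active.
With repressor VelY bound, *purE* is not transcribed.
So PurE is not produced.
With no repressor bound, *dulR* is transcribed.
So DulR is produced and active.
Sorbose is present, so MorH is active.
With repressor DulR bound, *qilJ* is not transcribed.
So QilJ is not produced.
With repressor FubS bound, *ulmU* is not transcribed.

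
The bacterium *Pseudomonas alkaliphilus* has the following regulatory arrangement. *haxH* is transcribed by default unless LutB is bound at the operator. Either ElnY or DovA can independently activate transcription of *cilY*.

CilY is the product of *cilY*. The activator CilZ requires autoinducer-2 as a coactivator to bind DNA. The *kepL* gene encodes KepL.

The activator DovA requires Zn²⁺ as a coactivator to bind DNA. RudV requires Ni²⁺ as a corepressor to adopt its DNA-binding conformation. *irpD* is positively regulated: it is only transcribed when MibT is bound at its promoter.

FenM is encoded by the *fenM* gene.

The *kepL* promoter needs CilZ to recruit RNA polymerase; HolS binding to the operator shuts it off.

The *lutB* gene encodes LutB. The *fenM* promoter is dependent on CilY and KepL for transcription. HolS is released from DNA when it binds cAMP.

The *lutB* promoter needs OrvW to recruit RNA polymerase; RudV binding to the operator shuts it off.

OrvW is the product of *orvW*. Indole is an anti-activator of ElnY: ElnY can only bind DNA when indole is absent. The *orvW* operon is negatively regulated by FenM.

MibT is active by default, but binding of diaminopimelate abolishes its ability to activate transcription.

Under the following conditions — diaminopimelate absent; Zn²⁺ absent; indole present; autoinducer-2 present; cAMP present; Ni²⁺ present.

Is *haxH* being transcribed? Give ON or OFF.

Indole is present, so ElnY is inactive.
Zn²⁺ is absent, so DovA is inactive.
No activator is available at the *cilY* promoter, so *cilY* is not transcribed.
So CilY is not produced.
cAMP is present, so HolS is inactive.
Autoinducer-2 is present, so CilZ is active.
No repressor is bound and CilZ is active, so *kepL* is transcribed.
So KepL is produced and active.
Required activator CilY is absent, so *fenM* is not transcribed.
So FenM is not produced.
With no repressor bound, *orvW* is transcribed.
So OrvW is produced and active.
Ni²⁺ is present, so RudV is active.
With repressor RudV bound, *lutB* is not transcribed.
So LutB is not produced.
With no repressor bound, *haxH* is transcribed.

ON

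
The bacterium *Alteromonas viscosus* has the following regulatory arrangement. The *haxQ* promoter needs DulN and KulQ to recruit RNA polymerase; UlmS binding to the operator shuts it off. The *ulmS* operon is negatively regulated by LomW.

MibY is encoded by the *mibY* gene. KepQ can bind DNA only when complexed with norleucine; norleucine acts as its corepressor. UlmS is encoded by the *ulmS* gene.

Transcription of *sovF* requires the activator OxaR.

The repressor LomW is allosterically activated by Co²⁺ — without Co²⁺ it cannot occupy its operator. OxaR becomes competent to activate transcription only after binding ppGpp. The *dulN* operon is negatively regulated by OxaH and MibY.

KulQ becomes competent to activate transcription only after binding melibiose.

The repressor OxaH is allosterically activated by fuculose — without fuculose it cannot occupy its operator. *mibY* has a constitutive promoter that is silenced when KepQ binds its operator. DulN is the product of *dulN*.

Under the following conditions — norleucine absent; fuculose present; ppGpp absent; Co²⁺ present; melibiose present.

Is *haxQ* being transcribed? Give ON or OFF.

OFF

Fuculose is present, so OxaH is active.
Norleucine is absent, so KepQ is inactive.
With no repressor bound, *mibY* is transcribed.
So MibY is produced and active.
With repressor OxaH bound, *dulN* is not transcribed.
So DulN is not produced.
Melibiose is present, so KulQ is active.
Co²⁺ is present, so LomW is active.
With repressor LomW bound, *ulmS* is not transcribed.
So UlmS is not produced.
Required activator DulN is absent, so *haxQ* is not transcribed.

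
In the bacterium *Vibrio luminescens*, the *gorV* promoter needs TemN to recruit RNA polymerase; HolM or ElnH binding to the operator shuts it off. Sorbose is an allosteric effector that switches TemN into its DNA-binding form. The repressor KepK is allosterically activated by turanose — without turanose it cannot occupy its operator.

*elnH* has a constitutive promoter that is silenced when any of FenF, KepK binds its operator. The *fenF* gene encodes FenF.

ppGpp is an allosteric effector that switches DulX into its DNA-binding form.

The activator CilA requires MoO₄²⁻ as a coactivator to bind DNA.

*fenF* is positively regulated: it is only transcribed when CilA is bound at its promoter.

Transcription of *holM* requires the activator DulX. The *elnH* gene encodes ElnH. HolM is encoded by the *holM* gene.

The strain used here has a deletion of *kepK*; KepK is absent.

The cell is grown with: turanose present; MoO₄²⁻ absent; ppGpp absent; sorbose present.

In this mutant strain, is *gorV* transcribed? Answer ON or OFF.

ppGpp is absent, so DulX is inactive.
Required activator DulX is absent, so *holM* is not transcribed.
So HolM is not produced.
Sorbose is present, so TemN is active.
MoO₄²⁻ is absent, so CilA is inactive.
Required activator CilA is absent, so *fenF* is not transcribed.
So FenF is not produced.
KepK is non-functional in this strain, so it has no effect.
With no repressor bound, *elnH* is transcribed.
So ElnH is produced and active.
With repressor ElnH bound, *gorV* is not transcribed.

OFF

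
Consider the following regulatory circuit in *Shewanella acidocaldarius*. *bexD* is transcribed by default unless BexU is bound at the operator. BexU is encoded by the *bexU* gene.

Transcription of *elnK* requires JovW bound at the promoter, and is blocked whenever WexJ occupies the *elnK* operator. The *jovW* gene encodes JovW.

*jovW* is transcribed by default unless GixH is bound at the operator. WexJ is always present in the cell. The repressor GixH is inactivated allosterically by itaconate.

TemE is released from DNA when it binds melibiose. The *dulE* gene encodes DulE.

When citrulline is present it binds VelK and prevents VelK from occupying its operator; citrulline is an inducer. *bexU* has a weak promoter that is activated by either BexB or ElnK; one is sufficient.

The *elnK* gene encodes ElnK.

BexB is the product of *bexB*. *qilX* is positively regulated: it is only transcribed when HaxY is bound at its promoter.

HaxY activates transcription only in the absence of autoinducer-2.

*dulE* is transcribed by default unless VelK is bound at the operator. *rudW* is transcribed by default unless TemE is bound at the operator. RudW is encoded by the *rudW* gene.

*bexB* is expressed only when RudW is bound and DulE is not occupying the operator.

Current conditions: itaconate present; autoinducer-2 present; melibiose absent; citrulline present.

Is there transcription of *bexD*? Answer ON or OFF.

Melibiose is absent, so TemE is active.
With repressor TemE bound, *rudW* is not transcribed.
So RudW is not produced.
Citrulline is present, so VelK is inactive.
With no repressor bound, *dulE* is transcribed.
So DulE is produced and active.
With repressor DulE bound, *bexB* is not transcribed.
So BexB is not produced.
Itaconate is present, so GixH is inactive.
With no repressor bound, *jovW* is transcribed.
So JovW is produced and active.
WexJ is produced constitutively and is active.
With repressor WexJ bound, *elnK* is not transcribed.
So ElnK is not produced.
No activator is available at the *bexU* promoter, so *bexU* is not transcribed.
So BexU is not produced.
With no repressor bound, *bexD* is transcribed.

ON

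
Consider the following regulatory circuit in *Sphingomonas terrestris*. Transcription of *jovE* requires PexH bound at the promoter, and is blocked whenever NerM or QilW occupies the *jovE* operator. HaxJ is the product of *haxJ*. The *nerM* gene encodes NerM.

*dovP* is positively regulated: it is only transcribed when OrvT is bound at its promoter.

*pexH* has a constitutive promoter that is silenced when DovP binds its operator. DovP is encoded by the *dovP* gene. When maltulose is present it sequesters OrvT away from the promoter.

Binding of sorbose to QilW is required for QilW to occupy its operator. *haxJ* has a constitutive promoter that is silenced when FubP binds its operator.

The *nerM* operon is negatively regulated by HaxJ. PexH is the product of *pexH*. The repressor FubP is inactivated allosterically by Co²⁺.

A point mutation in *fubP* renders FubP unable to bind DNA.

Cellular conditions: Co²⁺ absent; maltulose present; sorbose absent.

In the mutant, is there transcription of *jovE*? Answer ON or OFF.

ON

Maltulose is present, so OrvT is inactive.
Required activator OrvT is absent, so *dovP* is not transcribed.
So DovP is not produced.
With no repressor bound, *pexH* is transcribed.
So PexH is produced and active.
FubP is non-functional in this strain, so it has no effect.
With no repressor bound, *haxJ* is transcribed.
So HaxJ is produced and active.
With repressor HaxJ bound, *nerM* is not transcribed.
So NerM is not produced.
Sorbose is absent, so QilW is inactive.
No repressor is bound and PexH is active, so *jovE* is transcribed.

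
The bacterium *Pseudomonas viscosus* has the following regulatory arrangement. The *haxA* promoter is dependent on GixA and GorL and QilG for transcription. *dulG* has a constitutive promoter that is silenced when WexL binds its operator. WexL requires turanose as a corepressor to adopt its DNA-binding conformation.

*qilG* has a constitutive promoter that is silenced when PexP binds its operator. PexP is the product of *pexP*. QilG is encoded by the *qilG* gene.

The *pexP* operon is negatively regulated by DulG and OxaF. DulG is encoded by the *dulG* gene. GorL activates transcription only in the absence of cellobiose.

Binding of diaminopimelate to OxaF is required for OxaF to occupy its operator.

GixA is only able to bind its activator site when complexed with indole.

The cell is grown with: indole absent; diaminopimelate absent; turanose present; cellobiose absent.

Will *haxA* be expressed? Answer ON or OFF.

Indole is absent, so GixA is inactive.
Cellobiose is absent, so GorL is active.
Turanose is present, so WexL is active.
With repressor WexL bound, *dulG* is not transcribed.
So DulG is not produced.
Diaminopimelate is absent, so OxaF is inactive.
With no repressor bound, *pexP* is transcribed.
So PexP is produced and active.
With repressor PexP bound, *qilG* is not transcribed.
So QilG is not produced.
Required activator GixA is absent, so *haxA* is not transcribed.

OFF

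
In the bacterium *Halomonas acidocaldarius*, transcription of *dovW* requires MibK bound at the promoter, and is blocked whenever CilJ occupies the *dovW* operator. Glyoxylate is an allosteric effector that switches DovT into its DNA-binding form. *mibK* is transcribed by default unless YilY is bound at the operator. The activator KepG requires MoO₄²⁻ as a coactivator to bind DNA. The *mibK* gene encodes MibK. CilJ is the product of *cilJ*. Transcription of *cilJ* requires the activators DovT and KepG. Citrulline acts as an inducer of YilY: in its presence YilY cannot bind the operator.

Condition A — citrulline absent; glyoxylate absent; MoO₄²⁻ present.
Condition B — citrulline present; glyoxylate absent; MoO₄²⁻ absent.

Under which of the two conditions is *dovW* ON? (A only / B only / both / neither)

B only

Condition A:
Citrulline is absent, so YilY is active.
With repressor YilY bound, *mibK* is not transcribed.
So MibK is not produced.
Glyoxylate is absent, so DovT is inactive.
MoO₄²⁻ is present, so KepG is active.
Required activator DovT is absent, so *cilJ* is not transcribed.
So CilJ is not produced.
Required activator MibK is absent, so *dovW* is not transcribed.
→ *dovW* is OFF in A.
Condition B:
Citrulline is present, so YilY is inactive.
With no repressor bound, *mibK* is transcribed.
So MibK is produced and active.
Glyoxylate is absent, so DovT is inactive.
MoO₄²⁻ is absent, so KepG is inactive.
Required activator DovT is absent, so *cilJ* is not transcribed.
So CilJ is not produced.
No repressor is bound and MibK is active, so *dovW* is transcribed.
→ *dovW* is ON in B.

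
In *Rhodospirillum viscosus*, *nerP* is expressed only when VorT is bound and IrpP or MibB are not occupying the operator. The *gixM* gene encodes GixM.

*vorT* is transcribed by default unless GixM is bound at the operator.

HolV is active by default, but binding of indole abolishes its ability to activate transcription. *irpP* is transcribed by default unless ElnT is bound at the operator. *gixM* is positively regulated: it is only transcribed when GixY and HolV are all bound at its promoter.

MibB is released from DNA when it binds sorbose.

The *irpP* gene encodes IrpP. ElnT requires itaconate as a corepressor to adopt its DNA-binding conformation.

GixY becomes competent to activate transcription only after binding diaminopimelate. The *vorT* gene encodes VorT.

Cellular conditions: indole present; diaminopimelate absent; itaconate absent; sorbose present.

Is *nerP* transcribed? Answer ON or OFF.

Diaminopimelate is absent, so GixY is inactive.
Indole is present, so HolV is inactive.
Required activator GixY is absent, so *gixM* is not transcribed.
So GixM is not produced.
With no repressor bound, *vorT* is transcribed.
So VorT is produced and active.
Itaconate is absent, so ElnT is inactive.
With no repressor bound, *irpP* is transcribed.
So IrpP is produced and active.
Sorbose is present, so MibB is inactive.
With repressor IrpP bound, *nerP* is not transcribed.

OFF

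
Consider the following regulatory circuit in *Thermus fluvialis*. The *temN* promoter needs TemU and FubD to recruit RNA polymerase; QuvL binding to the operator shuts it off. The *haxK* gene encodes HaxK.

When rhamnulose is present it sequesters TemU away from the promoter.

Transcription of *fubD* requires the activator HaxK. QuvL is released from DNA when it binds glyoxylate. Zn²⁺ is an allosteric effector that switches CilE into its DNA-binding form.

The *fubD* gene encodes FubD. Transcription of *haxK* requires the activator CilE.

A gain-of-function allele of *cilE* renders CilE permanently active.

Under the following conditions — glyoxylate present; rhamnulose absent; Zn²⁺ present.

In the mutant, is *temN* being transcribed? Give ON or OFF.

ON

Rhamnulose is absent, so TemU is active.
Glyoxylate is present, so QuvL is inactive.
CilE is constitutively active in this strain.
No repressor is bound and CilE is active, so *haxK* is transcribed.
So HaxK is produced and active.
No repressor is bound and HaxK is active, so *fubD* is transcribed.
So FubD is produced and active.
No repressor is bound and TemU and FubD are active, so *temN* is transcribed.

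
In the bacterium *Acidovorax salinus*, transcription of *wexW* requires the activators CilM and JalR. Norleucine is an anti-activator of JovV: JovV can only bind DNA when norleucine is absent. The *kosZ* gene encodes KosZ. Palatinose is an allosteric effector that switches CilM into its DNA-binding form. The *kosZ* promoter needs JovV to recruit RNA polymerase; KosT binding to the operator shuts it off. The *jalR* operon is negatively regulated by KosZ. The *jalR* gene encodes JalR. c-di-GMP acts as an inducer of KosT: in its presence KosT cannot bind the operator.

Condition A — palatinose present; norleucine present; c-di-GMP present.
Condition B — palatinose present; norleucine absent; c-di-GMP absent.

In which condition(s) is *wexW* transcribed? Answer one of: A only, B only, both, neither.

Condition A:
Palatinose is present, so CilM is active.
Norleucine is present, so JovV is inactive.
c-di-GMP is present, so KosT is inactive.
Required activator JovV is absent, so *kosZ* is not transcribed.
So KosZ is not produced.
With no repressor bound, *jalR* is transcribed.
So JalR is produced and active.
No repressor is bound and CilM and JalR are active, so *wexW* is transcribed.
→ *wexW* is ON in A.
Condition B:
Palatinose is present, so CilM is active.
Norleucine is absent, so JovV is active.
c-di-GMP is absent, so KosT is active.
With repressor KosT bound, *kosZ* is not transcribed.
So KosZ is not produced.
With no repressor bound, *jalR* is transcribed.
So JalR is produced and active.
No repressor is bound and CilM and JalR are active, so *wexW* is transcribed.
→ *wexW* is ON in B.

both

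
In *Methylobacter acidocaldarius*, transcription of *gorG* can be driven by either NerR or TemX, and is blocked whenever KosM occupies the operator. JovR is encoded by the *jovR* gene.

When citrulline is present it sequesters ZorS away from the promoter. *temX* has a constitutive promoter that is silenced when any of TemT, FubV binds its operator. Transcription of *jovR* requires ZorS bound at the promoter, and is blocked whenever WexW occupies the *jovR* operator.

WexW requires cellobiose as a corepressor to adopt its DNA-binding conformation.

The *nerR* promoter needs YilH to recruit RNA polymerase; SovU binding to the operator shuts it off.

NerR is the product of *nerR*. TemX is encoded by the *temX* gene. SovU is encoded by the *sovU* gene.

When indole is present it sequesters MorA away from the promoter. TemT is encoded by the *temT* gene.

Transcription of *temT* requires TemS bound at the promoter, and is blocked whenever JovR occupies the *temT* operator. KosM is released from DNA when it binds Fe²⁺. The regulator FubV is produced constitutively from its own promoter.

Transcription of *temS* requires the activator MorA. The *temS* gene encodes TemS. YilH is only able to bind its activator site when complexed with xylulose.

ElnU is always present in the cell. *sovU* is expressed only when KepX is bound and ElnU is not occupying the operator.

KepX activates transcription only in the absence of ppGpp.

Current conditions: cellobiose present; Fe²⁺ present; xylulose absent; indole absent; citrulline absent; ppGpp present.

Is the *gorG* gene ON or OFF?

OFF

Fe²⁺ is present, so KosM is inactive.
ElnU is produced constitutively and is active.
ppGpp is present, so KepX is inactive.
With repressor ElnU bound, *sovU* is not transcribed.
So SovU is not produced.
Xylulose is absent, so YilH is inactive.
Required activator YilH is absent, so *nerR* is not transcribed.
So NerR is not produced.
Indole is absent, so MorA is active.
No repressor is bound and MorA is active, so *temS* is transcribed.
So TemS is produced and active.
Citrulline is absent, so ZorS is active.
Cellobiose is present, so WexW is active.
With repressor WexW bound, *jovR* is not transcribed.
So JovR is not produced.
No repressor is bound and TemS is active, so *temT* is transcribed.
So TemT is produced and active.
FubV is produced constitutively and is active.
With repressor TemT bound, *temX* is not transcribed.
So TemX is not produced.
No activator is available at the *gorG* promoter, so *gorG* is not transcribed.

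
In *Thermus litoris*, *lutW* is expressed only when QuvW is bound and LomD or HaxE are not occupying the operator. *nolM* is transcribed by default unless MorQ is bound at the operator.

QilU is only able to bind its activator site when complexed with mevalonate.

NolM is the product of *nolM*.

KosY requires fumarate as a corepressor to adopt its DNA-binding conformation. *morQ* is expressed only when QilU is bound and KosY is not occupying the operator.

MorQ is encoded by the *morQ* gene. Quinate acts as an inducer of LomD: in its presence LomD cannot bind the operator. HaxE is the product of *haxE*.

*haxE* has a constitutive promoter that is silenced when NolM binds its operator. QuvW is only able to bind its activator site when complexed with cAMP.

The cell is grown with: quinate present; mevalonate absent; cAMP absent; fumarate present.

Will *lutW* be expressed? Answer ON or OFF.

Quinate is present, so LomD is inactive.
cAMP is absent, so QuvW is inactive.
Fumarate is present, so KosY is active.
Mevalonate is absent, so QilU is inactive.
With repressor KosY bound, *morQ* is not transcribed.
So MorQ is not produced.
With no repressor bound, *nolM* is transcribed.
So NolM is produced and active.
With repressor NolM bound, *haxE* is not transcribed.
So HaxE is not produced.
Required activator QuvW is absent, so *lutW* is not transcribed.

OFF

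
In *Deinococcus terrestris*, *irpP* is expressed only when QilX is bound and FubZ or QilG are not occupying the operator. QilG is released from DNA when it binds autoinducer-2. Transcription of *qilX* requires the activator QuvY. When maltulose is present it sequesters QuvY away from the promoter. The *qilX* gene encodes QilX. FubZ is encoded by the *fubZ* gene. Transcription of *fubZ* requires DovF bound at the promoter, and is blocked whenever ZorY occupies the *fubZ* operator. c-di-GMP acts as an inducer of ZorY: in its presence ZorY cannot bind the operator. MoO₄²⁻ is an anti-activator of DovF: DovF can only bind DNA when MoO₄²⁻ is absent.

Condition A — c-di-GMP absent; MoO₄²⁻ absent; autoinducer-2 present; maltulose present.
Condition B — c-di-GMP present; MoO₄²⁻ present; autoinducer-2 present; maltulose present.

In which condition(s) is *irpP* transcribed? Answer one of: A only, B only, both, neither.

neither

Condition A:
c-di-GMP is absent, so ZorY is active.
MoO₄²⁻ is absent, so DovF is active.
With repressor ZorY bound, *fubZ* is not transcribed.
So FubZ is not produced.
Autoinducer-2 is present, so QilG is inactive.
Maltulose is present, so QuvY is inactive.
Required activator QuvY is absent, so *qilX* is not transcribed.
So QilX is not produced.
Required activator QilX is absent, so *irpP* is not transcribed.
→ *irpP* is OFF in A.
Condition B:
c-di-GMP is present, so ZorY is inactive.
MoO₄²⁻ is present, so DovF is inactive.
Required activator DovF is absent, so *fubZ* is not transcribed.
So FubZ is not produced.
Autoinducer-2 is present, so QilG is inactive.
Maltulose is present, so QuvY is inactive.
Required activator QuvY is absent, so *qilX* is not transcribed.
So QilX is not produced.
Required activator QilX is absent, so *irpP* is not transcribed.
→ *irpP* is OFF in B.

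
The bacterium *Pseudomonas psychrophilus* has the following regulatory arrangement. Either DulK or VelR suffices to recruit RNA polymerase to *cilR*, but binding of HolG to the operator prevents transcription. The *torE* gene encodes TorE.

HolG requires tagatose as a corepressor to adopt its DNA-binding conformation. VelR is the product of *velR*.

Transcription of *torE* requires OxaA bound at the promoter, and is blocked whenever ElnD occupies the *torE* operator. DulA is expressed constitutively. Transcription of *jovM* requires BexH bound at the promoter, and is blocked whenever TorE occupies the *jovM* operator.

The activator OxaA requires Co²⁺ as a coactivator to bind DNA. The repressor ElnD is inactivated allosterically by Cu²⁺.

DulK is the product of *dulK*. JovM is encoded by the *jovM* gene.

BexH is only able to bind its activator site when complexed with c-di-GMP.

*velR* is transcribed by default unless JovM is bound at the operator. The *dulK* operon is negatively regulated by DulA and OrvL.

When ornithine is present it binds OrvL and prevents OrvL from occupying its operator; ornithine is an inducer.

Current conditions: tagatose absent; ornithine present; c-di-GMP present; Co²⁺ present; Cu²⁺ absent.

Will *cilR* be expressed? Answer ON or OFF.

OFF

DulA is produced constitutively and is active.
Ornithine is present, so OrvL is inactive.
With repressor DulA bound, *dulK* is not transcribed.
So DulK is not produced.
Tagatose is absent, so HolG is inactive.
c-di-GMP is present, so BexH is active.
Co²⁺ is present, so OxaA is active.
Cu²⁺ is absent, so ElnD is active.
With repressor ElnD bound, *torE* is not transcribed.
So TorE is not produced.
No repressor is bound and BexH is active, so *jovM* is transcribed.
So JovM is produced and active.
With repressor JovM bound, *velR* is not transcribed.
So VelR is not produced.
No activator is available at the *cilR* promoter, so *cilR* is not transcribed.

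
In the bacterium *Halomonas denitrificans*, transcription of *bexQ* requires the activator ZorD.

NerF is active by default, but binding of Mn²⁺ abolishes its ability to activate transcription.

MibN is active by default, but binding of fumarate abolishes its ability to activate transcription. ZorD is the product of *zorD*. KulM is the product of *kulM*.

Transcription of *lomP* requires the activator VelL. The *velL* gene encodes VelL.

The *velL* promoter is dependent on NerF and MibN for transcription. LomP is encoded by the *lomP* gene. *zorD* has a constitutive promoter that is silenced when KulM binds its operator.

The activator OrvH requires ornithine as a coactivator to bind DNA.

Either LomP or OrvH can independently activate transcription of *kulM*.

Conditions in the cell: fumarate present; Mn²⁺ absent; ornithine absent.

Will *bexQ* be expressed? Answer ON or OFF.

ON

Mn²⁺ is absent, so NerF is active.
Fumarate is present, so MibN is inactive.
Required activator MibN is absent, so *velL* is not transcribed.
So VelL is not produced.
Required activator VelL is absent, so *lomP* is not transcribed.
So LomP is not produced.
Ornithine is absent, so OrvH is inactive.
No activator is available at the *kulM* promoter, so *kulM* is not transcribed.
So KulM is not produced.
With no repressor bound, *zorD* is transcribed.
So ZorD is produced and active.
No repressor is bound and ZorD is active, so *bexQ* is transcribed.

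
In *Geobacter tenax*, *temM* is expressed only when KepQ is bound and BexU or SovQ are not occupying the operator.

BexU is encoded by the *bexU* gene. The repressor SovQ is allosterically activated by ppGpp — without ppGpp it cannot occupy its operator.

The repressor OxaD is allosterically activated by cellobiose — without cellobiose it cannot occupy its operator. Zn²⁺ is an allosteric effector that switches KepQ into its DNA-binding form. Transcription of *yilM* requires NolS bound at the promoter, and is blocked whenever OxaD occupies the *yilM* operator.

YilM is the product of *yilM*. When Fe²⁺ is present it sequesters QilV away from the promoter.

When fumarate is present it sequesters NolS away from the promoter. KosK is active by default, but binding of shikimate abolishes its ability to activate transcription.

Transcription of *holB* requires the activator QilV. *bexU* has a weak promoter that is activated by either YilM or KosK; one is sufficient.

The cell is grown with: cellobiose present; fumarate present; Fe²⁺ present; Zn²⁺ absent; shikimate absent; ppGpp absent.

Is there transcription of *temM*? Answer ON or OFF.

Zn²⁺ is absent, so KepQ is inactive.
Fumarate is present, so NolS is inactive.
Cellobiose is present, so OxaD is active.
With repressor OxaD bound, *yilM* is not transcribed.
So YilM is not produced.
Shikimate is absent, so KosK is active.
Activator KosK is present, so *bexU* is transcribed.
So BexU is produced and active.
ppGpp is absent, so SovQ is inactive.
With repressor BexU bound, *temM* is not transcribed.

OFF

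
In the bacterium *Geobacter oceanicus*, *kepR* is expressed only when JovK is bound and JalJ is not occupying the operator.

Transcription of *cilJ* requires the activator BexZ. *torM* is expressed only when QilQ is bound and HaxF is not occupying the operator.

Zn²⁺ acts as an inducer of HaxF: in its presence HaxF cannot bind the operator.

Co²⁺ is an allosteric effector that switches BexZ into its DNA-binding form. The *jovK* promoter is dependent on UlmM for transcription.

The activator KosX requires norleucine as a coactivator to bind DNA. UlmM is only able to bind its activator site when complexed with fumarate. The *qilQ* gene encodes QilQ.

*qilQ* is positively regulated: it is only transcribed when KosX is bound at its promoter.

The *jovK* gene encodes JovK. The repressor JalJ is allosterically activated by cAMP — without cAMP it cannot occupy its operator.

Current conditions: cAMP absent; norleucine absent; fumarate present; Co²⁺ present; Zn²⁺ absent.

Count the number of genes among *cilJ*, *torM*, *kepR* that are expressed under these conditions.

Co²⁺ is present, so BexZ is active.
No repressor is bound and BexZ is active, so *cilJ* is transcribed.
→ *cilJ* is ON.
Zn²⁺ is absent, so HaxF is active.
Norleucine is absent, so KosX is inactive.
Required activator KosX is absent, so *qilQ* is not transcribed.
So QilQ is not produced.
With repressor HaxF bound, *torM* is not transcribed.
→ *torM* is OFF.
Fumarate is present, so UlmM is active.
No repressor is bound and UlmM is active, so *jovK* is transcribed.
So JovK is produced and active.
cAMP is absent, so JalJ is inactive.
No repressor is bound and JovK is active, so *kepR* is transcribed.
→ *kepR* is ON.
2 of the 3 genes are transcribed.

2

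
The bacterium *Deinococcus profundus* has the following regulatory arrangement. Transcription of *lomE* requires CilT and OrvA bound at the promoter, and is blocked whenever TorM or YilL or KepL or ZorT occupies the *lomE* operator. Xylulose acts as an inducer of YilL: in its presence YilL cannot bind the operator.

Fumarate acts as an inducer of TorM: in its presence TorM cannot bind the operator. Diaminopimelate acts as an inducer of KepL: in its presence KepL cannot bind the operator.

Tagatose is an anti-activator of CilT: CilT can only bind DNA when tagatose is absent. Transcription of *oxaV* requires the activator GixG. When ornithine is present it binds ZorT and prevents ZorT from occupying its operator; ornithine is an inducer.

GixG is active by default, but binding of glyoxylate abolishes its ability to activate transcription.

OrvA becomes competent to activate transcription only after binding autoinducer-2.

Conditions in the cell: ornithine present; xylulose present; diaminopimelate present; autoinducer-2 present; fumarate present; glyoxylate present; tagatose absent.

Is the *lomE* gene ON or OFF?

ON

Fumarate is present, so TorM is inactive.
Tagatose is absent, so CilT is active.
Xylulose is present, so YilL is inactive.
Autoinducer-2 is present, so OrvA is active.
Diaminopimelate is present, so KepL is inactive.
Ornithine is present, so ZorT is inactive.
No repressor is bound and CilT and OrvA are active, so *lomE* is transcribed.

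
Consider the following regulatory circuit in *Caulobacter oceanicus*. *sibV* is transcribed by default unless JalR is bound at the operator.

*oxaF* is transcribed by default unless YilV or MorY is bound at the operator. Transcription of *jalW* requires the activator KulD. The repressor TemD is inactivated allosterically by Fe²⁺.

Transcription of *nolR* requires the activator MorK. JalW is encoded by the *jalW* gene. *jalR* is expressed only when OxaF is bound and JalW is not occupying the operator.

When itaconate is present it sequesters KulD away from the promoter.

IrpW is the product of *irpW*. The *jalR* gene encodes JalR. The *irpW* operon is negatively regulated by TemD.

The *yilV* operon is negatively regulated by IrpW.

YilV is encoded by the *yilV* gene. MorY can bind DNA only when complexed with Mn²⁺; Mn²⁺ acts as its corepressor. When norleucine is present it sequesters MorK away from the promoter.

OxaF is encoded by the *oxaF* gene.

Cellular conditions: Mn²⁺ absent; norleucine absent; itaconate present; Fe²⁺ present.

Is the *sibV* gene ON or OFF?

OFF

Fe²⁺ is present, so TemD is inactive.
With no repressor bound, *irpW* is transcribed.
So IrpW is produced and active.
With repressor IrpW bound, *yilV* is not transcribed.
So YilV is not produced.
Mn²⁺ is absent, so MorY is inactive.
With no repressor bound, *oxaF* is transcribed.
So OxaF is produced and active.
Itaconate is present, so KulD is inactive.
Required activator KulD is absent, so *jalW* is not transcribed.
So JalW is not produced.
No repressor is bound and OxaF is active, so *jalR* is transcribed.
So JalR is produced and active.
With repressor JalR bound, *sibV* is not transcribed.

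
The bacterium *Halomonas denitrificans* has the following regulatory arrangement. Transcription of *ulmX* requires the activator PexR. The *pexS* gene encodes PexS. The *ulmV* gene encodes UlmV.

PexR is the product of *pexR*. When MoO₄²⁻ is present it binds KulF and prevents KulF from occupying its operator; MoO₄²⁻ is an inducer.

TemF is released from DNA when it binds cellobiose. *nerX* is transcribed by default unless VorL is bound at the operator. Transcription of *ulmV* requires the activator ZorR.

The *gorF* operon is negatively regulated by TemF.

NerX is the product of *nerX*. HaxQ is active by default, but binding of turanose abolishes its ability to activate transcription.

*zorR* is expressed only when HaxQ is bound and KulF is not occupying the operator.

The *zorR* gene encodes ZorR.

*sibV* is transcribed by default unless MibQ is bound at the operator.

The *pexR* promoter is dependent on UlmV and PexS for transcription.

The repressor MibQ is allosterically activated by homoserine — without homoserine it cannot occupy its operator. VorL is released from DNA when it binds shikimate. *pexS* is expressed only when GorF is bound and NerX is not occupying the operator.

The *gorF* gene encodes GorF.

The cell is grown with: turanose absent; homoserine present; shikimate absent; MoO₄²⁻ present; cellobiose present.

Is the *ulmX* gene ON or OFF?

MoO₄²⁻ is present, so KulF is inactive.
Turanose is absent, so HaxQ is active.
No repressor is bound and HaxQ is active, so *zorR* is transcribed.
So ZorR is produced and active.
No repressor is bound and ZorR is active, so *ulmV* is transcribed.
So UlmV is produced and active.
Cellobiose is present, so TemF is inactive.
With no repressor bound, *gorF* is transcribed.
So GorF is produced and active.
Shikimate is absent, so VorL is active.
With repressor VorL bound, *nerX* is not transcribed.
So NerX is not produced.
No repressor is bound and GorF is active, so *pexS* is transcribed.
So PexS is produced and active.
No repressor is bound and UlmV and PexS are active, so *pexR* is transcribed.
So PexR is produced and active.
No repressor is bound and PexR is active, so *ulmX* is transcribed.

ON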